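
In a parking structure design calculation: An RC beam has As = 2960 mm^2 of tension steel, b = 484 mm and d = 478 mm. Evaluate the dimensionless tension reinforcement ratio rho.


rho = As / (b * d)
= 2960 / (484 * 478)
= 2960 / 231352
= 0.012794 (dimensionless)

0.012794 (dimensionless)


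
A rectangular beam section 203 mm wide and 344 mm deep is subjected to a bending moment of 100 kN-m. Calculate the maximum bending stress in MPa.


I = b * h^3 / 12 = 203 * 344^3 / 12 = 688636629.33 mm^4
y = h / 2 = 344 / 2 = 172.0 mm
M = 100 kN-m = 100000000.0 N-mm
sigma = M * y / I = 100000000.0 * 172.0 / 688636629.33
= 24.98 MPa

24.98 MPa


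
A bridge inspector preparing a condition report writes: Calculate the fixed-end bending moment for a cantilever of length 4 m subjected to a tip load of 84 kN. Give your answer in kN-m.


For a cantilever with a point load at the free end:
M_max = P * L = 84 * 4 = 336 kN-m

336 kN-m


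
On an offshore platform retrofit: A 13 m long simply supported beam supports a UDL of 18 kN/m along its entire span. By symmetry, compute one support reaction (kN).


Total load = w * L = 18 * 13 = 234 kN
By symmetry, each reaction R = total / 2 = 234 / 2 = 117.0 kN

117.0 kN


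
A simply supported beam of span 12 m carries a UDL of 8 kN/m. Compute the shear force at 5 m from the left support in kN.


R_A = w * L / 2 = 8 * 12 / 2 = 48.0 kN
V(x) = R_A - w * x = 48.0 - 8 * 5
= 8.0 kN

8.0 kN


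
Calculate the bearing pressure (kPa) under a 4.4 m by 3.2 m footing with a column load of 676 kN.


A = 4.4 * 3.2 = 14.08 m^2
q = P / A = 676 / 14.08
= 48.0114 kPa

48.0114 kPa


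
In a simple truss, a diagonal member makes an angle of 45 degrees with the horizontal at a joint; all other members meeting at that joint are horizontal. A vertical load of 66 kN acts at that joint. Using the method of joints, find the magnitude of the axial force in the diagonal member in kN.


At the joint, only the diagonal has a vertical component, so vertical equilibrium gives:
F * sin(45) = 66
F = 66 / sin(45)
= 66 / 0.707107
= 93.34 kN

93.34 kN


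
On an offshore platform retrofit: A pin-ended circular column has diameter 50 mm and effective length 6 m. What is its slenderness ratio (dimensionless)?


Radius of gyration r = d / 4 = 50 / 4 = 12.5 mm
L_eff = 6000.0 mm
Slenderness ratio = L / r = 6000.0 / 12.5 = 480.0 (dimensionless)

480.0 (dimensionless)


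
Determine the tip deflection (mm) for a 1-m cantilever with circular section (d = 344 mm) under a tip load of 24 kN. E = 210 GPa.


I = pi * d^4 / 64 = pi * 344^4 / 64 = 687390726.76 mm^4
L = 1000.0 mm, P = 24000.0 N, E = 210000.0 MPa
delta = P * L^3 / (3 * E * I)
= 24000.0 * 1000.0^3 / (3 * 210000.0 * 687390726.76)
= 0.0554 mm

0.0554 mm


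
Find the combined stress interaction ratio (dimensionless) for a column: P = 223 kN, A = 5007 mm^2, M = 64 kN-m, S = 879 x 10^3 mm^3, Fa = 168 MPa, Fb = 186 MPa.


f_a = P / A = 223000.0 / 5007 = 44.5376 MPa
f_b = M / S = 64000000.0 / 879000.0 = 72.81 MPa
Ratio = f_a / Fa + f_b / Fb
= 44.5376 / 168 + 72.81 / 186
= 0.6566 (dimensionless)

0.6566 (dimensionless)


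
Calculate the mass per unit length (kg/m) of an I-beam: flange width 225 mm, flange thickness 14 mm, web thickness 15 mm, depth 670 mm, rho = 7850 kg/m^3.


A_flanges = 2 * 225 * 14 = 6300 mm^2
A_web = (670 - 2 * 14) * 15 = 9630 mm^2
A_total = 6300 + 9630 = 15930 mm^2 = 0.015930 m^2
Weight = rho * A = 7850 * 0.015930 = 125.0505 kg/m

125.0505 kg/m


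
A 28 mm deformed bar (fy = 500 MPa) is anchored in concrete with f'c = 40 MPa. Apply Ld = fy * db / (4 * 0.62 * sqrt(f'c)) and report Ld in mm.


Ld = (fy * db) / (4 * 0.62 * sqrt(f'c))
= (500 * 28) / (4 * 0.62 * sqrt(40))
= 14000 / 15.6849
= 892.58 mm

892.58 mm


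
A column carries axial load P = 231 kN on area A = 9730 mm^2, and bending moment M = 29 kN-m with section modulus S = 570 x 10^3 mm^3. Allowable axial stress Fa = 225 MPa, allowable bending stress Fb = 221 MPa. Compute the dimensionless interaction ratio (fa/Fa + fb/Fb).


f_a = P / A = 231000.0 / 9730 = 23.741 MPa
f_b = M / S = 29000000.0 / 570000.0 = 50.8772 MPa
Ratio = f_a / Fa + f_b / Fb
= 23.741 / 225 + 50.8772 / 221
= 0.3357 (dimensionless)

0.3357 (dimensionless)


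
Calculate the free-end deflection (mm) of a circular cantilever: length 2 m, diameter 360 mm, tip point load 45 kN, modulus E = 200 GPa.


I = pi * d^4 / 64 = pi * 360^4 / 64 = 824479576.01 mm^4
L = 2000.0 mm, P = 45000.0 N, E = 200000.0 MPa
delta = P * L^3 / (3 * E * I)
= 45000.0 * 2000.0^3 / (3 * 200000.0 * 824479576.01)
= 0.7277 mm

0.7277 mm


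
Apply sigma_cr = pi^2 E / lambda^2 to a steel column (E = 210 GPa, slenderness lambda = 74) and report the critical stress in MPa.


sigma_cr = pi^2 * E / lambda^2
= 9.8696 * 210000.0 / 74^2
= 9.8696 * 210000.0 / 5476
= 378.491 MPa

378.491 MPa


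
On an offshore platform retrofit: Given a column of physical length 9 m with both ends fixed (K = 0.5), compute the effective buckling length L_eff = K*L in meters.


L_eff = K * L
= 0.5 * 9
= 4.5 m

4.5 m


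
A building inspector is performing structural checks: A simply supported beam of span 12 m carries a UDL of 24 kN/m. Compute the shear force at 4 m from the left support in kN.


R_A = w * L / 2 = 24 * 12 / 2 = 144.0 kN
V(x) = R_A - w * x = 144.0 - 24 * 4
= 48.0 kN

48.0 kN


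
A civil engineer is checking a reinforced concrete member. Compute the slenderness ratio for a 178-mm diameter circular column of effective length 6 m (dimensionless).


Radius of gyration r = d / 4 = 178 / 4 = 44.5 mm
L_eff = 6000.0 mm
Slenderness ratio = L / r = 6000.0 / 44.5 = 134.83 (dimensionless)

134.83 (dimensionless)


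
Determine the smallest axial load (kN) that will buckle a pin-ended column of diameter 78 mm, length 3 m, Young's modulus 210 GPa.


I = pi * d^4 / 64 = 1816972.31 mm^4
L = 3000.0 mm
P_cr = pi^2 * E * I / L^2
= 9.8696 * 210000.0 * 1816972.31 / 3000.0^2
= 418431.95 N = 418.432 kN

418.432 kN


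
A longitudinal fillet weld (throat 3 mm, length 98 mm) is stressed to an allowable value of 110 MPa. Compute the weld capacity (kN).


Strength = throat * length * allowable stress
= 3 * 98 * 110 N
= 32340 N
= 32.34 kN

32.34 kN


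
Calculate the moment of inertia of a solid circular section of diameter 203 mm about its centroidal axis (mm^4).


r = d / 2 = 203 / 2 = 101.5 mm
I = pi * r^4 / 4 = pi * 101.5^4 / 4
= 83359298.34 mm^4

83359298.34 mm^4


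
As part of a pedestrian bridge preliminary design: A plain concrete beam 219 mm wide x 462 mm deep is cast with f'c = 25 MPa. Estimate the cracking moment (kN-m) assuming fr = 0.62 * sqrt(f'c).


fr = 0.62 * sqrt(25) = 0.62 * 5.0 = 3.1 MPa
I = 219 * 462^3 / 12 = 1799653086.0 mm^4
y_t = 231.0 mm
M_cr = fr * I / y_t = 3.1 * 1799653086.0 / 231.0 N-mm
= 24.1512 kN-m

24.1512 kN-m


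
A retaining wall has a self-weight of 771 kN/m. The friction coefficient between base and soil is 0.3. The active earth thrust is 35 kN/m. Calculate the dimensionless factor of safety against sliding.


Resisting force = mu * W = 0.3 * 771 = 231.3 kN/m
FOS = Resisting / Driving = 231.3 / 35
= 6.6086 (dimensionless)

6.6086 (dimensionless)


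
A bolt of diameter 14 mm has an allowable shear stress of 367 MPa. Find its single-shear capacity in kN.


A = pi * d^2 / 4 = pi * 14^2 / 4 = 153.938 mm^2
V = f_v * A / 1000 = 367 * 153.938 / 1000
= 56.4953 kN

56.4953 kN


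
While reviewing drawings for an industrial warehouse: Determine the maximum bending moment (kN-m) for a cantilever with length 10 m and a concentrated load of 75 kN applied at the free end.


For a cantilever with a point load at the free end:
M_max = P * L = 75 * 10 = 750 kN-m

750 kN-m


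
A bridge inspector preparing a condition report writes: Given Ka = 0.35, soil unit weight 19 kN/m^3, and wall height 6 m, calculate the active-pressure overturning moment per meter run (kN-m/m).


Pa = 0.5 * Ka * gamma * H^2
= 0.5 * 0.35 * 19 * 6^2
= 119.7 kN/m
Arm = H / 3 = 6 / 3 = 2.0 m
Mo = Pa * arm = Pa * H / 3 = 119.7 * 6 / 3 = 239.4 kN-m/m

239.4 kN-m/m


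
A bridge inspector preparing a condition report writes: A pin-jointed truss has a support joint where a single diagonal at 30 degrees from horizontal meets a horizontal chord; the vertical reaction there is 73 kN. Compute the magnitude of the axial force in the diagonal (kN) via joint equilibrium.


At the joint, only the diagonal has a vertical component, so vertical equilibrium gives:
F * sin(30) = 73
F = 73 / sin(30)
= 73 / 0.5
= 146.0 kN

146.0 kN


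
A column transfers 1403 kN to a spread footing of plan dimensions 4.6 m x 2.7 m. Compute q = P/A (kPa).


A = 4.6 * 2.7 = 12.42 m^2
q = P / A = 1403 / 12.42
= 112.963 kPa

112.963 kPa


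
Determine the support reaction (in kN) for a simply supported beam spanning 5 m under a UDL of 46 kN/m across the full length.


Total load = w * L = 46 * 5 = 230 kN
By symmetry, each reaction R = total / 2 = 230 / 2 = 115.0 kN

115.0 kN


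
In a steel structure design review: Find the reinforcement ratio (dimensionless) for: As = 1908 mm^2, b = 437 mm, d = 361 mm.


rho = As / (b * d)
= 1908 / (437 * 361)
= 1908 / 157757
= 0.012095 (dimensionless)

0.012095 (dimensionless)


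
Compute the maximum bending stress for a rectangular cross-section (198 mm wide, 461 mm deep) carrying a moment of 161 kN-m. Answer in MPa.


I = b * h^3 / 12 = 198 * 461^3 / 12 = 1616540986.5 mm^4
y = h / 2 = 461 / 2 = 230.5 mm
M = 161 kN-m = 161000000.0 N-mm
sigma = M * y / I = 161000000.0 * 230.5 / 1616540986.5
= 22.96 MPa

22.96 MPa


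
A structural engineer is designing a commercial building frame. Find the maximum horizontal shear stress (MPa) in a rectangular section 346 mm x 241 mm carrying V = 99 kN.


A = b * h = 346 * 241 = 83386 mm^2
V = 99 kN = 99000.0 N
tau_max = 1.5 * V / A = 1.5 * 99000.0 / 83386
= 1.7809 MPa

1.7809 MPa


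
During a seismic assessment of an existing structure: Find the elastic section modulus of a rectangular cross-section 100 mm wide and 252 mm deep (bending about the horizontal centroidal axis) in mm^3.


S = b * h^2 / 6
= 100 * 252^2 / 6
= 100 * 63504 / 6
= 1058400.0 mm^3

1058400.0 mm^3


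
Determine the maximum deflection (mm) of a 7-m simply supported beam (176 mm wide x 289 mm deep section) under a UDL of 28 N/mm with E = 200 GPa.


I = 176 * 289^3 / 12 = 354017678.67 mm^4
L = 7000.0 mm, w = 28 N/mm, E = 200000.0 MPa
delta = 5 * w * L^4 / (384 * E * I)
= 5 * 28 * 7000.0^4 / (384 * 200000.0 * 354017678.67)
= 12.3633 mm

12.3633 mm


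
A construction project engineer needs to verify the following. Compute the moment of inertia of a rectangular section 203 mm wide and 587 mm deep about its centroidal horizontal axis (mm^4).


I = b * h^3 / 12
= 203 * 587^3 / 12
= 203 * 202262003 / 12
= 3421598884.08 mm^4

3421598884.08 mm^4


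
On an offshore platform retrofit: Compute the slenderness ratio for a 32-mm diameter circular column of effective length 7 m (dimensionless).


Radius of gyration r = d / 4 = 32 / 4 = 8.0 mm
L_eff = 7000.0 mm
Slenderness ratio = L / r = 7000.0 / 8.0 = 875.0 (dimensionless)

875.0 (dimensionless)


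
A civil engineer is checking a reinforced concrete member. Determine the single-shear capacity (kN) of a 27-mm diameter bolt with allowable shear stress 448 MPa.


A = pi * d^2 / 4 = pi * 27^2 / 4 = 572.5553 mm^2
V = f_v * A / 1000 = 448 * 572.5553 / 1000
= 256.5048 kN

256.5048 kN


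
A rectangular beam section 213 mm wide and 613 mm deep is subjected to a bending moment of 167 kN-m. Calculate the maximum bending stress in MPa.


I = b * h^3 / 12 = 213 * 613^3 / 12 = 4088648546.75 mm^4
y = h / 2 = 613 / 2 = 306.5 mm
M = 167 kN-m = 167000000.0 N-mm
sigma = M * y / I = 167000000.0 * 306.5 / 4088648546.75
= 12.52 MPa

12.52 MPa


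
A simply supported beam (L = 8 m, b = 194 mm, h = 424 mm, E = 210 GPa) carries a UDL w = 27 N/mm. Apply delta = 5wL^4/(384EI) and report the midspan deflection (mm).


I = 194 * 424^3 / 12 = 1232304554.67 mm^4
L = 8000.0 mm, w = 27 N/mm, E = 210000.0 MPa
delta = 5 * w * L^4 / (384 * E * I)
= 5 * 27 * 8000.0^4 / (384 * 210000.0 * 1232304554.67)
= 5.5645 mm

5.5645 mm


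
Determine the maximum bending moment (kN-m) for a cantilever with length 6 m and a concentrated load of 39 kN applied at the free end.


For a cantilever with a point load at the free end:
M_max = P * L = 39 * 6 = 234 kN-m

234 kN-m


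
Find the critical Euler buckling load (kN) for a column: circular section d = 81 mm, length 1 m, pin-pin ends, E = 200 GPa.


I = pi * d^4 / 64 = 2113050.98 mm^4
L = 1000.0 mm
P_cr = pi^2 * E * I / L^2
= 9.8696 * 200000.0 * 2113050.98 / 1000.0^2
= 4170995.44 N = 4170.9954 kN

4170.9954 kN


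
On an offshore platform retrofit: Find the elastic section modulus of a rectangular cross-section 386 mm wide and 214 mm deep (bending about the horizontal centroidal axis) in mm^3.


S = b * h^2 / 6
= 386 * 214^2 / 6
= 386 * 45796 / 6
= 2946209.33 mm^3

2946209.33 mm^3


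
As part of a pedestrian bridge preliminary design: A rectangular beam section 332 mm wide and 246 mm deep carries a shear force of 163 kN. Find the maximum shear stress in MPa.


A = b * h = 332 * 246 = 81672 mm^2
V = 163 kN = 163000.0 N
tau_max = 1.5 * V / A = 1.5 * 163000.0 / 81672
= 2.9937 MPa

2.9937 MPa


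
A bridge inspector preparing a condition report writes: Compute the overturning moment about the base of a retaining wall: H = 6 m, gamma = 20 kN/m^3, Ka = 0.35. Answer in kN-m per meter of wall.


Pa = 0.5 * Ka * gamma * H^2
= 0.5 * 0.35 * 20 * 6^2
= 126.0 kN/m
Arm = H / 3 = 6 / 3 = 2.0 m
Mo = Pa * arm = Pa * H / 3 = 126.0 * 6 / 3 = 252.0 kN-m/m

252.0 kN-m/m


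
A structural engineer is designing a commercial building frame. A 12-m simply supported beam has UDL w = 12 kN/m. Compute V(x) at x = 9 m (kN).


R_A = w * L / 2 = 12 * 12 / 2 = 72.0 kN
V(x) = R_A - w * x = 72.0 - 12 * 9
= -36.0 kN

-36.0 kN


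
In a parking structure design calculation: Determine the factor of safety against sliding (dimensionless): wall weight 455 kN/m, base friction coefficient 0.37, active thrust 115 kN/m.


Resisting force = mu * W = 0.37 * 455 = 168.35 kN/m
FOS = Resisting / Driving = 168.35 / 115
= 1.4639 (dimensionless)

1.4639 (dimensionless)


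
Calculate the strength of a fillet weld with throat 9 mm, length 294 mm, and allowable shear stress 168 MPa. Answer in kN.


Strength = throat * length * allowable stress
= 9 * 294 * 168 N
= 444528 N
= 444.53 kN

444.53 kN


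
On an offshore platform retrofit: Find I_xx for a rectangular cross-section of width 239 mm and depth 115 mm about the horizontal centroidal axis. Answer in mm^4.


I = b * h^3 / 12
= 239 * 115^3 / 12
= 239 * 1520875 / 12
= 30290760.42 mm^4

30290760.42 mm^4


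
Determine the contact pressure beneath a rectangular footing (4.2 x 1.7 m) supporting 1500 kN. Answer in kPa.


A = 4.2 * 1.7 = 7.14 m^2
q = P / A = 1500 / 7.14
= 210.084 kPa

210.084 kPa


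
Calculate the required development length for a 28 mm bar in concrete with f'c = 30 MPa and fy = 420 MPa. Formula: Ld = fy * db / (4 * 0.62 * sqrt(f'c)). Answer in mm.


Ld = (fy * db) / (4 * 0.62 * sqrt(f'c))
= (420 * 28) / (4 * 0.62 * sqrt(30))
= 11760 / 13.5835
= 865.76 mm

865.76 mm


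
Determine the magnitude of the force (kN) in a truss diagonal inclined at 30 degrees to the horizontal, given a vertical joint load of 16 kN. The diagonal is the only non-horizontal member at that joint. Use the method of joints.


At the joint, only the diagonal has a vertical component, so vertical equilibrium gives:
F * sin(30) = 16
F = 16 / sin(30)
= 16 / 0.5
= 32.0 kN

32.0 kN


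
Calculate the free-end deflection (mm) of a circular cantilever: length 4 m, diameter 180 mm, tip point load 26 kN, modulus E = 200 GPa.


I = pi * d^4 / 64 = pi * 180^4 / 64 = 51529973.5 mm^4
L = 4000.0 mm, P = 26000.0 N, E = 200000.0 MPa
delta = P * L^3 / (3 * E * I)
= 26000.0 * 4000.0^3 / (3 * 200000.0 * 51529973.5)
= 53.8198 mm

53.8198 mm


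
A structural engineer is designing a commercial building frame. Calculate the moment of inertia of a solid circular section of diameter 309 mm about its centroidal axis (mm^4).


r = d / 2 = 309 / 2 = 154.5 mm
I = pi * r^4 / 4 = pi * 154.5^4 / 4
= 447511104.58 mm^4

447511104.58 mm^4


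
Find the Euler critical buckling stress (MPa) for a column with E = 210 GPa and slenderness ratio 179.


sigma_cr = pi^2 * E / lambda^2
= 9.8696 * 210000.0 / 179^2
= 9.8696 * 210000.0 / 32041
= 64.6864 MPa

64.6864 MPa


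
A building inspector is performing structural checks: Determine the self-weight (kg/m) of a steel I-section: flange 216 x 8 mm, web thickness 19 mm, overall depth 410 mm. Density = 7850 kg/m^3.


A_flanges = 2 * 216 * 8 = 3456 mm^2
A_web = (410 - 2 * 8) * 19 = 7486 mm^2
A_total = 3456 + 7486 = 10942 mm^2 = 0.010942 m^2
Weight = rho * A = 7850 * 0.010942 = 85.8947 kg/m

85.8947 kg/m


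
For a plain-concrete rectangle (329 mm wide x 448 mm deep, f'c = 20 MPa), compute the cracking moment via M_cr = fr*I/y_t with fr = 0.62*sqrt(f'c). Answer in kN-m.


fr = 0.62 * sqrt(20) = 0.62 * 4.4721 = 2.7727 MPa
I = 329 * 448^3 / 12 = 2465180330.67 mm^4
y_t = 224.0 mm
M_cr = fr * I / y_t = 2.7727 * 2465180330.67 / 224.0 N-mm
= 30.5146 kN-m

30.5146 kN-m


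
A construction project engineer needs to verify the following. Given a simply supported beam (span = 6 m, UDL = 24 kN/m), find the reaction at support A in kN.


Total load = w * L = 24 * 6 = 144 kN
By symmetry, each reaction R = total / 2 = 144 / 2 = 72.0 kN

72.0 kN


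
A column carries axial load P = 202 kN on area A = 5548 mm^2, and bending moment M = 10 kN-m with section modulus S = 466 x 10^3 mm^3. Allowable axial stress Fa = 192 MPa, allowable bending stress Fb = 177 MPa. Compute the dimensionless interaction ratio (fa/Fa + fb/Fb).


f_a = P / A = 202000.0 / 5548 = 36.4095 MPa
f_b = M / S = 10000000.0 / 466000.0 = 21.4592 MPa
Ratio = f_a / Fa + f_b / Fb
= 36.4095 / 192 + 21.4592 / 177
= 0.3109 (dimensionless)

0.3109 (dimensionless)


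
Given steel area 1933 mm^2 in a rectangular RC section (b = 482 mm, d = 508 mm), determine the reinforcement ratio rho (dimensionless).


rho = As / (b * d)
= 1933 / (482 * 508)
= 1933 / 244856
= 0.007894 (dimensionless)

0.007894 (dimensionless)


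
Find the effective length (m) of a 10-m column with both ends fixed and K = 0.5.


L_eff = K * L
= 0.5 * 10
= 5.0 m

5.0 m


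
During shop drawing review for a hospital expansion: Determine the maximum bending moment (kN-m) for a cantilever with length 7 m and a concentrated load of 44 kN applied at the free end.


For a cantilever with a point load at the free end:
M_max = P * L = 44 * 7 = 308 kN-m

308 kN-m


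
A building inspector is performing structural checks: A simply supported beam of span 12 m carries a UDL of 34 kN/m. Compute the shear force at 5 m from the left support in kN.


R_A = w * L / 2 = 34 * 12 / 2 = 204.0 kN
V(x) = R_A - w * x = 204.0 - 34 * 5
= 34.0 kN

34.0 kN


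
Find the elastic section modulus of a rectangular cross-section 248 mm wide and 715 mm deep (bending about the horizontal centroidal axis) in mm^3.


S = b * h^2 / 6
= 248 * 715^2 / 6
= 248 * 511225 / 6
= 21130633.33 mm^3

21130633.33 mm^3


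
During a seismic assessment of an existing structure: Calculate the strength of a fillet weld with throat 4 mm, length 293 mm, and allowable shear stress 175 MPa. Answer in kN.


Strength = throat * length * allowable stress
= 4 * 293 * 175 N
= 205100 N
= 205.1 kN

205.1 kN


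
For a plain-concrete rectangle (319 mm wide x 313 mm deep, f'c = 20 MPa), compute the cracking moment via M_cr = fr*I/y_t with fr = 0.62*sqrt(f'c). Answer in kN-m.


fr = 0.62 * sqrt(20) = 0.62 * 4.4721 = 2.7727 MPa
I = 319 * 313^3 / 12 = 815159228.58 mm^4
y_t = 156.5 mm
M_cr = fr * I / y_t = 2.7727 * 815159228.58 / 156.5 N-mm
= 14.4422 kN-m

14.4422 kN-m


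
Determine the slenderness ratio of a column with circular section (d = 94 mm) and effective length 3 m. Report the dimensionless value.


Radius of gyration r = d / 4 = 94 / 4 = 23.5 mm
L_eff = 3000.0 mm
Slenderness ratio = L / r = 3000.0 / 23.5 = 127.66 (dimensionless)

127.66 (dimensionless)


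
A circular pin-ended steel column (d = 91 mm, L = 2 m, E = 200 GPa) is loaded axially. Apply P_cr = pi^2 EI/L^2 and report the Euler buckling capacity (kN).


I = pi * d^4 / 64 = 3366165.53 mm^4
L = 2000.0 mm
P_cr = pi^2 * E * I / L^2
= 9.8696 * 200000.0 * 3366165.53 / 2000.0^2
= 1661136.1 N = 1661.1361 kN

1661.1361 kN


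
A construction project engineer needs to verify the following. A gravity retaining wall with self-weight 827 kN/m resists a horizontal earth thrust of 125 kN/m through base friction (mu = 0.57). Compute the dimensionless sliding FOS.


Resisting force = mu * W = 0.57 * 827 = 471.39 kN/m
FOS = Resisting / Driving = 471.39 / 125
= 3.7711 (dimensionless)

3.7711 (dimensionless)


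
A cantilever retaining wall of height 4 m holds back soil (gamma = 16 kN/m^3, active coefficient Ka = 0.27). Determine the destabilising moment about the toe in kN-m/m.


Pa = 0.5 * Ka * gamma * H^2
= 0.5 * 0.27 * 16 * 4^2
= 34.56 kN/m
Arm = H / 3 = 4 / 3 = 1.3333 m
Mo = Pa * arm = Pa * H / 3 = 34.56 * 4 / 3 = 46.08 kN-m/m

46.08 kN-m/m


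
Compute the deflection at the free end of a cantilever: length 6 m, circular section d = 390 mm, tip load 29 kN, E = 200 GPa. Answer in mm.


I = pi * d^4 / 64 = pi * 390^4 / 64 = 1135607695.33 mm^4
L = 6000.0 mm, P = 29000.0 N, E = 200000.0 MPa
delta = P * L^3 / (3 * E * I)
= 29000.0 * 6000.0^3 / (3 * 200000.0 * 1135607695.33)
= 9.1933 mm

9.1933 mm


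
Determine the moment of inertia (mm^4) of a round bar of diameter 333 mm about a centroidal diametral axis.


r = d / 2 = 333 / 2 = 166.5 mm
I = pi * r^4 / 4 = pi * 166.5^4 / 4
= 603596666.66 mm^4

603596666.66 mm^4


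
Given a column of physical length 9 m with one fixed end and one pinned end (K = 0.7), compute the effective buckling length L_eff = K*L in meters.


L_eff = K * L
= 0.7 * 9
= 6.3 m

6.3 m


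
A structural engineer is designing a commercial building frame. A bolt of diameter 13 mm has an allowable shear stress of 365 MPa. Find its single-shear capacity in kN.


A = pi * d^2 / 4 = pi * 13^2 / 4 = 132.7323 mm^2
V = f_v * A / 1000 = 365 * 132.7323 / 1000
= 48.4473 kN

48.4473 kN


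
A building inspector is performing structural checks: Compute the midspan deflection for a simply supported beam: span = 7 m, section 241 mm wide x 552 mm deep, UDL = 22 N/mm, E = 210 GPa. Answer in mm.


I = 241 * 552^3 / 12 = 3377948544.0 mm^4
L = 7000.0 mm, w = 22 N/mm, E = 210000.0 MPa
delta = 5 * w * L^4 / (384 * E * I)
= 5 * 22 * 7000.0^4 / (384 * 210000.0 * 3377948544.0)
= 0.9696 mm

0.9696 mm


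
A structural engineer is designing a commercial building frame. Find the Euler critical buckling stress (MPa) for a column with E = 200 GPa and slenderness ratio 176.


sigma_cr = pi^2 * E / lambda^2
= 9.8696 * 200000.0 / 176^2
= 9.8696 * 200000.0 / 30976
= 63.7242 MPa

63.7242 MPa


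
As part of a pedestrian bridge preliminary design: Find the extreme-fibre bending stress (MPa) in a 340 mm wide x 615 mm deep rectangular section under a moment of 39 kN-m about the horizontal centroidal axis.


I = b * h^3 / 12 = 340 * 615^3 / 12 = 6590570625.0 mm^4
y = h / 2 = 615 / 2 = 307.5 mm
M = 39 kN-m = 39000000.0 N-mm
sigma = M * y / I = 39000000.0 * 307.5 / 6590570625.0
= 1.82 MPa

1.82 MPa


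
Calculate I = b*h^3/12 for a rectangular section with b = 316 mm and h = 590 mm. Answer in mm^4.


I = b * h^3 / 12
= 316 * 590^3 / 12
= 316 * 205379000 / 12
= 5408313666.67 mm^4

5408313666.67 mm^4


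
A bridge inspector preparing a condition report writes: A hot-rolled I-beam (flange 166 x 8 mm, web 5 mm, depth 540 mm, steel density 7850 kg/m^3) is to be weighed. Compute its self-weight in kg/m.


A_flanges = 2 * 166 * 8 = 2656 mm^2
A_web = (540 - 2 * 8) * 5 = 2620 mm^2
A_total = 2656 + 2620 = 5276 mm^2 = 0.005276 m^2
Weight = rho * A = 7850 * 0.005276 = 41.4166 kg/m

41.4166 kg/m


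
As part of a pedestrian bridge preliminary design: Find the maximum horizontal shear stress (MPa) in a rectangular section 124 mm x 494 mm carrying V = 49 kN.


A = b * h = 124 * 494 = 61256 mm^2
V = 49 kN = 49000.0 N
tau_max = 1.5 * V / A = 1.5 * 49000.0 / 61256
= 1.1999 MPa

1.1999 MPa


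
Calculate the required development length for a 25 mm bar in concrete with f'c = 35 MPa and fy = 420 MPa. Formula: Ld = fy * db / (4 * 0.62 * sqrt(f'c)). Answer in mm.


Ld = (fy * db) / (4 * 0.62 * sqrt(f'c))
= (420 * 25) / (4 * 0.62 * sqrt(35))
= 10500 / 14.6719
= 715.65 mm

715.65 mm


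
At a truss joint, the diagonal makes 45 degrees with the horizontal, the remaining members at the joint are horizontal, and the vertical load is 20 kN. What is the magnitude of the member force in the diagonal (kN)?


At the joint, only the diagonal has a vertical component, so vertical equilibrium gives:
F * sin(45) = 20
F = 20 / sin(45)
= 20 / 0.707107
= 28.28 kN

28.28 kN


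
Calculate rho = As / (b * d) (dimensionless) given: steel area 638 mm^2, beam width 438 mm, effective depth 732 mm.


rho = As / (b * d)
= 638 / (438 * 732)
= 638 / 320616
= 0.00199 (dimensionless)

0.00199 (dimensionless)


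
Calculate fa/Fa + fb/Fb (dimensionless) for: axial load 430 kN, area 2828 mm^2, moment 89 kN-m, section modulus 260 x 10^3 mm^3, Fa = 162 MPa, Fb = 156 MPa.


f_a = P / A = 430000.0 / 2828 = 152.0509 MPa
f_b = M / S = 89000000.0 / 260000.0 = 342.3077 MPa
Ratio = f_a / Fa + f_b / Fb
= 152.0509 / 162 + 342.3077 / 156
= 3.1329 (dimensionless)

3.1329 (dimensionless)


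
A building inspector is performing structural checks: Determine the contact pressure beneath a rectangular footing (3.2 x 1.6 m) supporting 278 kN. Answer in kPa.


A = 3.2 * 1.6 = 5.12 m^2
q = P / A = 278 / 5.12
= 54.2969 kPa

54.2969 kPa


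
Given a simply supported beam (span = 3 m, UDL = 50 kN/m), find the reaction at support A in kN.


Total load = w * L = 50 * 3 = 150 kN
By symmetry, each reaction R = total / 2 = 150 / 2 = 75.0 kN

75.0 kN


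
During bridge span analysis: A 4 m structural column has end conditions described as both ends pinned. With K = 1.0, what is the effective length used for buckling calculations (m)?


L_eff = K * L
= 1.0 * 4
= 4.0 m

4.0 m


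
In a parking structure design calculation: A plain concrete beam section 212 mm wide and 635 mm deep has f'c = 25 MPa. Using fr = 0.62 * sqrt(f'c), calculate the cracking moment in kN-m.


fr = 0.62 * sqrt(25) = 0.62 * 5.0 = 3.1 MPa
I = 212 * 635^3 / 12 = 4523512458.33 mm^4
y_t = 317.5 mm
M_cr = fr * I / y_t = 3.1 * 4523512458.33 / 317.5 N-mm
= 44.1666 kN-m

44.1666 kN-m


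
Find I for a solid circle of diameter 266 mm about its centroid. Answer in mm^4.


r = d / 2 = 266 / 2 = 133.0 mm
I = pi * r^4 / 4 = pi * 133.0^4 / 4
= 245751651.6 mm^4

245751651.6 mm^4


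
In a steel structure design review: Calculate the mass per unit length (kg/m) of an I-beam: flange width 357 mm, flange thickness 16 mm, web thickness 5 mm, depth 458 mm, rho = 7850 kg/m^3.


A_flanges = 2 * 357 * 16 = 11424 mm^2
A_web = (458 - 2 * 16) * 5 = 2130 mm^2
A_total = 11424 + 2130 = 13554 mm^2 = 0.013554 m^2
Weight = rho * A = 7850 * 0.013554 = 106.3989 kg/m

106.3989 kg/m


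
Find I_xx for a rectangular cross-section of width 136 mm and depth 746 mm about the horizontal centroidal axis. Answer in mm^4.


I = b * h^3 / 12
= 136 * 746^3 / 12
= 136 * 415160936 / 12
= 4705157274.67 mm^4

4705157274.67 mm^4


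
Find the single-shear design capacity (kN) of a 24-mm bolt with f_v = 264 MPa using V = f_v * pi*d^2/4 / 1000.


A = pi * d^2 / 4 = pi * 24^2 / 4 = 452.3893 mm^2
V = f_v * A / 1000 = 264 * 452.3893 / 1000
= 119.4308 kN

119.4308 kN


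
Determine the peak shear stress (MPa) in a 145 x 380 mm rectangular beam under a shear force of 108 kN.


A = b * h = 145 * 380 = 55100 mm^2
V = 108 kN = 108000.0 N
tau_max = 1.5 * V / A = 1.5 * 108000.0 / 55100
= 2.9401 MPa

2.9401 MPa


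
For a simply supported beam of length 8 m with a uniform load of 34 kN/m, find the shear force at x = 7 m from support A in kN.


R_A = w * L / 2 = 34 * 8 / 2 = 136.0 kN
V(x) = R_A - w * x = 136.0 - 34 * 7
= -102.0 kN

-102.0 kN


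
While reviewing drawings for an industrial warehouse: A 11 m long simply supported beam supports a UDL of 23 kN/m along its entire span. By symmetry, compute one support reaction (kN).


Total load = w * L = 23 * 11 = 253 kN
By symmetry, each reaction R = total / 2 = 253 / 2 = 126.5 kN

126.5 kN


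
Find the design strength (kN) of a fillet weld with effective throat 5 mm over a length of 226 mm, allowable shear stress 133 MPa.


Strength = throat * length * allowable stress
= 5 * 226 * 133 N
= 150290 N
= 150.29 kN

150.29 kN


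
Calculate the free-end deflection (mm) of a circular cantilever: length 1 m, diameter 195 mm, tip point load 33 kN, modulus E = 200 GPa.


I = pi * d^4 / 64 = pi * 195^4 / 64 = 70975480.96 mm^4
L = 1000.0 mm, P = 33000.0 N, E = 200000.0 MPa
delta = P * L^3 / (3 * E * I)
= 33000.0 * 1000.0^3 / (3 * 200000.0 * 70975480.96)
= 0.7749 mm

0.7749 mm


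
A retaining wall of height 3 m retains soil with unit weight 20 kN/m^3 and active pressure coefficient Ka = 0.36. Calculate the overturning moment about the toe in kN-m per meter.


Pa = 0.5 * Ka * gamma * H^2
= 0.5 * 0.36 * 20 * 3^2
= 32.4 kN/m
Arm = H / 3 = 3 / 3 = 1.0 m
Mo = Pa * arm = Pa * H / 3 = 32.4 * 3 / 3 = 32.4 kN-m/m

32.4 kN-m/m


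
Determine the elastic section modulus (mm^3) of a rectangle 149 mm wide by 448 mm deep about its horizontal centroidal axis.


S = b * h^2 / 6
= 149 * 448^2 / 6
= 149 * 200704 / 6
= 4984149.33 mm^3

4984149.33 mm^3


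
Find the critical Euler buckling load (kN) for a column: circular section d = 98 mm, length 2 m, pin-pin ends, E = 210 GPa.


I = pi * d^4 / 64 = 4527664.12 mm^4
L = 2000.0 mm
P_cr = pi^2 * E * I / L^2
= 9.8696 * 210000.0 * 4527664.12 / 2000.0^2
= 2346028.32 N = 2346.0283 kN

2346.0283 kN


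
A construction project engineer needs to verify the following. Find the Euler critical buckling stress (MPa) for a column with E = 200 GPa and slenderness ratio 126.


sigma_cr = pi^2 * E / lambda^2
= 9.8696 * 200000.0 / 126^2
= 9.8696 * 200000.0 / 15876
= 124.3336 MPa

124.3336 MPa


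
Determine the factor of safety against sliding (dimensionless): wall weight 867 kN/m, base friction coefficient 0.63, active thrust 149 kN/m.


Resisting force = mu * W = 0.63 * 867 = 546.21 kN/m
FOS = Resisting / Driving = 546.21 / 149
= 3.6658 (dimensionless)

3.6658 (dimensionless)


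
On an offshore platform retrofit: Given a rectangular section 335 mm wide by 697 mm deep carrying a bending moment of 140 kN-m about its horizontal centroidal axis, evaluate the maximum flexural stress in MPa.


I = b * h^3 / 12 = 335 * 697^3 / 12 = 9452831037.92 mm^4
y = h / 2 = 697 / 2 = 348.5 mm
M = 140 kN-m = 140000000.0 N-mm
sigma = M * y / I = 140000000.0 * 348.5 / 9452831037.92
= 5.16 MPa

5.16 MPa


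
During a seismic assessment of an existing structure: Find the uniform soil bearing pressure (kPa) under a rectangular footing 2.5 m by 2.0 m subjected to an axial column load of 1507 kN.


A = 2.5 * 2.0 = 5.0 m^2
q = P / A = 1507 / 5.0
= 301.4 kPa

301.4 kPa


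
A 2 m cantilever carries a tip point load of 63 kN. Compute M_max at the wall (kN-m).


For a cantilever with a point load at the free end:
M_max = P * L = 63 * 2 = 126 kN-m

126 kN-m


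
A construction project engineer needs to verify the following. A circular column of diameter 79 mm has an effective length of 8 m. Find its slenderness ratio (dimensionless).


Radius of gyration r = d / 4 = 79 / 4 = 19.75 mm
L_eff = 8000.0 mm
Slenderness ratio = L / r = 8000.0 / 19.75 = 405.06 (dimensionless)

405.06 (dimensionless)


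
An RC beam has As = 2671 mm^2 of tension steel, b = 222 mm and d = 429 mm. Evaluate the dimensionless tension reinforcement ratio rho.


rho = As / (b * d)
= 2671 / (222 * 429)
= 2671 / 95238
= 0.028046 (dimensionless)

0.028046 (dimensionless)


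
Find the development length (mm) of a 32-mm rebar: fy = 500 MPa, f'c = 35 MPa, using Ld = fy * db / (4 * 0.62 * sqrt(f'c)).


Ld = (fy * db) / (4 * 0.62 * sqrt(f'c))
= (500 * 32) / (4 * 0.62 * sqrt(35))
= 16000 / 14.6719
= 1090.52 mm

1090.52 mm


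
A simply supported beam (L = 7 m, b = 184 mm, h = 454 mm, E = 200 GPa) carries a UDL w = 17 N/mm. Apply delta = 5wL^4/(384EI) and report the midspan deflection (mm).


I = 184 * 454^3 / 12 = 1434842181.33 mm^4
L = 7000.0 mm, w = 17 N/mm, E = 200000.0 MPa
delta = 5 * w * L^4 / (384 * E * I)
= 5 * 17 * 7000.0^4 / (384 * 200000.0 * 1434842181.33)
= 1.852 mm

1.852 mm


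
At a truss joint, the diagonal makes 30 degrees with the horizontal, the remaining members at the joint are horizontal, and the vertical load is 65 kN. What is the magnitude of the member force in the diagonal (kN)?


At the joint, only the diagonal has a vertical component, so vertical equilibrium gives:
F * sin(30) = 65
F = 65 / sin(30)
= 65 / 0.5
= 130.0 kN

130.0 kN


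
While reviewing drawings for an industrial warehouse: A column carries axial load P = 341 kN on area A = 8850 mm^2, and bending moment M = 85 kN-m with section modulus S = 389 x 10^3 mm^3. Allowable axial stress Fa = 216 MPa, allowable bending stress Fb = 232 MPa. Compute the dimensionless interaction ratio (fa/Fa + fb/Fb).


f_a = P / A = 341000.0 / 8850 = 38.5311 MPa
f_b = M / S = 85000000.0 / 389000.0 = 218.509 MPa
Ratio = f_a / Fa + f_b / Fb
= 38.5311 / 216 + 218.509 / 232
= 1.1202 (dimensionless)

1.1202 (dimensionless)


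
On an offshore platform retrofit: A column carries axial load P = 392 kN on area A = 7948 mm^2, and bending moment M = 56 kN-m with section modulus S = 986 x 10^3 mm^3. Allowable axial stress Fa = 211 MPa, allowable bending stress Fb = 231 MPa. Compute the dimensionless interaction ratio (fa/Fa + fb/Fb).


f_a = P / A = 392000.0 / 7948 = 49.3206 MPa
f_b = M / S = 56000000.0 / 986000.0 = 56.7951 MPa
Ratio = f_a / Fa + f_b / Fb
= 49.3206 / 211 + 56.7951 / 231
= 0.4796 (dimensionless)

0.4796 (dimensionless)


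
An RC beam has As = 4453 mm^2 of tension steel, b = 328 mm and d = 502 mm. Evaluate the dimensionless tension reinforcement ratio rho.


rho = As / (b * d)
= 4453 / (328 * 502)
= 4453 / 164656
= 0.027044 (dimensionless)

0.027044 (dimensionless)


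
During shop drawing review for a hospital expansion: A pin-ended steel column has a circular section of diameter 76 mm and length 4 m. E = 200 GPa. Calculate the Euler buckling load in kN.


I = pi * d^4 / 64 = 1637661.98 mm^4
L = 4000.0 mm
P_cr = pi^2 * E * I / L^2
= 9.8696 * 200000.0 * 1637661.98 / 4000.0^2
= 202038.45 N = 202.0384 kN

202.0384 kN


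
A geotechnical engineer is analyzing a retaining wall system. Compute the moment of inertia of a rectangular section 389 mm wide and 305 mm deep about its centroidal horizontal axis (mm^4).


I = b * h^3 / 12
= 389 * 305^3 / 12
= 389 * 28372625 / 12
= 919745927.08 mm^4

919745927.08 mm^4


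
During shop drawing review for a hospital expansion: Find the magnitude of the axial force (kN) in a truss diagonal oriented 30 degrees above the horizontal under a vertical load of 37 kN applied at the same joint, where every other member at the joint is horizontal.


At the joint, only the diagonal has a vertical component, so vertical equilibrium gives:
F * sin(30) = 37
F = 37 / sin(30)
= 37 / 0.5
= 74.0 kN

74.0 kN


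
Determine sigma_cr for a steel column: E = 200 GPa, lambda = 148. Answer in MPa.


sigma_cr = pi^2 * E / lambda^2
= 9.8696 * 200000.0 / 148^2
= 9.8696 * 200000.0 / 21904
= 90.1169 MPa

90.1169 MPa


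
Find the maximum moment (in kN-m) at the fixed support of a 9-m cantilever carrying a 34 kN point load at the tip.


For a cantilever with a point load at the free end:
M_max = P * L = 34 * 9 = 306 kN-m

306 kN-m


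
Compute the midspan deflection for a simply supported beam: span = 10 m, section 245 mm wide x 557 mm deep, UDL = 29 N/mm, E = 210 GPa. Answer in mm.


I = 245 * 557^3 / 12 = 3528177482.08 mm^4
L = 10000.0 mm, w = 29 N/mm, E = 210000.0 MPa
delta = 5 * w * L^4 / (384 * E * I)
= 5 * 29 * 10000.0^4 / (384 * 210000.0 * 3528177482.08)
= 5.0964 mm

5.0964 mm


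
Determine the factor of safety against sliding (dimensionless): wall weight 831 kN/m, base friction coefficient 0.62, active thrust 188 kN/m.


Resisting force = mu * W = 0.62 * 831 = 515.22 kN/m
FOS = Resisting / Driving = 515.22 / 188
= 2.7405 (dimensionless)

2.7405 (dimensionless)


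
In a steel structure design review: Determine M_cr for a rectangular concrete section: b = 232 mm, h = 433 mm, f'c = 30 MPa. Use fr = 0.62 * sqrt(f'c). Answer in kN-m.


fr = 0.62 * sqrt(30) = 0.62 * 5.4772 = 3.3959 MPa
I = 232 * 433^3 / 12 = 1569532915.33 mm^4
y_t = 216.5 mm
M_cr = fr * I / y_t = 3.3959 * 1569532915.33 / 216.5 N-mm
= 24.6187 kN-m

24.6187 kN-m


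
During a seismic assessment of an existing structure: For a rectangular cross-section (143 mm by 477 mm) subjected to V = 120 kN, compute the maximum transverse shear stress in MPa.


A = b * h = 143 * 477 = 68211 mm^2
V = 120 kN = 120000.0 N
tau_max = 1.5 * V / A = 1.5 * 120000.0 / 68211
= 2.6389 MPa

2.6389 MPa


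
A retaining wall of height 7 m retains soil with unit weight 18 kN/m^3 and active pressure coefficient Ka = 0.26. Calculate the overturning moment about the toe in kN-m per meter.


Pa = 0.5 * Ka * gamma * H^2
= 0.5 * 0.26 * 18 * 7^2
= 114.66 kN/m
Arm = H / 3 = 7 / 3 = 2.3333 m
Mo = Pa * arm = Pa * H / 3 = 114.66 * 7 / 3 = 267.54 kN-m/m

267.54 kN-m/m


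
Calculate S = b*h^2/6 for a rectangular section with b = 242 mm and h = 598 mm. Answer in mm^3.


S = b * h^2 / 6
= 242 * 598^2 / 6
= 242 * 357604 / 6
= 14423361.33 mm^3

14423361.33 mm^3


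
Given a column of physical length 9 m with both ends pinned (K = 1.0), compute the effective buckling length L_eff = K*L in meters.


L_eff = K * L
= 1.0 * 9
= 9.0 m

9.0 m


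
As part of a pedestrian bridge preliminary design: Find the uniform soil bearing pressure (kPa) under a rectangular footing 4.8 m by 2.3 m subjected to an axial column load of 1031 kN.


A = 4.8 * 2.3 = 11.04 m^2
q = P / A = 1031 / 11.04
= 93.3877 kPa

93.3877 kPa


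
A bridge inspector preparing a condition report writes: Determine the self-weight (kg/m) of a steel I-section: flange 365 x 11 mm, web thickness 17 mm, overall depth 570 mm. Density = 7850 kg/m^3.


A_flanges = 2 * 365 * 11 = 8030 mm^2
A_web = (570 - 2 * 11) * 17 = 9316 mm^2
A_total = 8030 + 9316 = 17346 mm^2 = 0.017346 m^2
Weight = rho * A = 7850 * 0.017346 = 136.1661 kg/m

136.1661 kg/m


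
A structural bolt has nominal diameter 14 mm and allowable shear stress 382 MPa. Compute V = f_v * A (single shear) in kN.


A = pi * d^2 / 4 = pi * 14^2 / 4 = 153.938 mm^2
V = f_v * A / 1000 = 382 * 153.938 / 1000
= 58.8043 kN

58.8043 kN


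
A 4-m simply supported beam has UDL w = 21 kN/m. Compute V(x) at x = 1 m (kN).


R_A = w * L / 2 = 21 * 4 / 2 = 42.0 kN
V(x) = R_A - w * x = 42.0 - 21 * 1
= 21.0 kN

21.0 kN


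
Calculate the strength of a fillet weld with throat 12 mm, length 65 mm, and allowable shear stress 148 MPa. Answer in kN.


Strength = throat * length * allowable stress
= 12 * 65 * 148 N
= 115440 N
= 115.44 kN

115.44 kN


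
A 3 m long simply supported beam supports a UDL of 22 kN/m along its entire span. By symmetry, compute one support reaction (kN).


Total load = w * L = 22 * 3 = 66 kN
By symmetry, each reaction R = total / 2 = 66 / 2 = 33.0 kN

33.0 kN


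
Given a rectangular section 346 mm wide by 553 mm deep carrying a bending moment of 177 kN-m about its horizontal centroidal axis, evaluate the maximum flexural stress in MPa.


I = b * h^3 / 12 = 346 * 553^3 / 12 = 4876073536.83 mm^4
y = h / 2 = 553 / 2 = 276.5 mm
M = 177 kN-m = 177000000.0 N-mm
sigma = M * y / I = 177000000.0 * 276.5 / 4876073536.83
= 10.04 MPa

10.04 MPa
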